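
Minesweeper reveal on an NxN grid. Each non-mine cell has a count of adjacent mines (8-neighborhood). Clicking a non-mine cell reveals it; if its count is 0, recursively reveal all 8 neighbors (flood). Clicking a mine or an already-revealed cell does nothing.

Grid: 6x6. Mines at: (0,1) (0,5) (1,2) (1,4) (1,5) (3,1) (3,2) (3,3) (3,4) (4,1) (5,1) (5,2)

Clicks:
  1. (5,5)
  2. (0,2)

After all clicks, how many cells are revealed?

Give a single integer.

Answer: 7

Derivation:
Click 1 (5,5) count=0: revealed 6 new [(4,3) (4,4) (4,5) (5,3) (5,4) (5,5)] -> total=6
Click 2 (0,2) count=2: revealed 1 new [(0,2)] -> total=7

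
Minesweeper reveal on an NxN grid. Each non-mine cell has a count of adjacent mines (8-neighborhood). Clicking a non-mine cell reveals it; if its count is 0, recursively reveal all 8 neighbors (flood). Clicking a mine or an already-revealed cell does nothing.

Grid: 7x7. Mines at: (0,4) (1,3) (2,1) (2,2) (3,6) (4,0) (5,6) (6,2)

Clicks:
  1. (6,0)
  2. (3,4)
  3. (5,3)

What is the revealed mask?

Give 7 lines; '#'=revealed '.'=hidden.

Click 1 (6,0) count=0: revealed 4 new [(5,0) (5,1) (6,0) (6,1)] -> total=4
Click 2 (3,4) count=0: revealed 20 new [(2,3) (2,4) (2,5) (3,1) (3,2) (3,3) (3,4) (3,5) (4,1) (4,2) (4,3) (4,4) (4,5) (5,2) (5,3) (5,4) (5,5) (6,3) (6,4) (6,5)] -> total=24
Click 3 (5,3) count=1: revealed 0 new [(none)] -> total=24

Answer: .......
.......
...###.
.#####.
.#####.
######.
##.###.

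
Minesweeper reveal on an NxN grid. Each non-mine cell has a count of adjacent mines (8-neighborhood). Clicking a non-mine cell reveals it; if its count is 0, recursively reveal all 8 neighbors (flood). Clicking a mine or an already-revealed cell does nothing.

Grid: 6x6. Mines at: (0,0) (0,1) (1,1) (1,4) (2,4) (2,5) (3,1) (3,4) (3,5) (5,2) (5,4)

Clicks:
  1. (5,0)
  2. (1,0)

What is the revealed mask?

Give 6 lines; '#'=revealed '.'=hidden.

Answer: ......
#.....
......
......
##....
##....

Derivation:
Click 1 (5,0) count=0: revealed 4 new [(4,0) (4,1) (5,0) (5,1)] -> total=4
Click 2 (1,0) count=3: revealed 1 new [(1,0)] -> total=5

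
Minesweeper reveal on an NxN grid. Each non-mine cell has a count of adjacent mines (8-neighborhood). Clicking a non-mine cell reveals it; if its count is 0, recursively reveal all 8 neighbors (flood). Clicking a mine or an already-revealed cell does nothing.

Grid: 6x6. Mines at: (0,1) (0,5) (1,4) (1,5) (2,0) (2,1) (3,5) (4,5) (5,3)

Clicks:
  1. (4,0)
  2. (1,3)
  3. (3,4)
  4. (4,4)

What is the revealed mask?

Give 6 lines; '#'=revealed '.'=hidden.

Click 1 (4,0) count=0: revealed 9 new [(3,0) (3,1) (3,2) (4,0) (4,1) (4,2) (5,0) (5,1) (5,2)] -> total=9
Click 2 (1,3) count=1: revealed 1 new [(1,3)] -> total=10
Click 3 (3,4) count=2: revealed 1 new [(3,4)] -> total=11
Click 4 (4,4) count=3: revealed 1 new [(4,4)] -> total=12

Answer: ......
...#..
......
###.#.
###.#.
###...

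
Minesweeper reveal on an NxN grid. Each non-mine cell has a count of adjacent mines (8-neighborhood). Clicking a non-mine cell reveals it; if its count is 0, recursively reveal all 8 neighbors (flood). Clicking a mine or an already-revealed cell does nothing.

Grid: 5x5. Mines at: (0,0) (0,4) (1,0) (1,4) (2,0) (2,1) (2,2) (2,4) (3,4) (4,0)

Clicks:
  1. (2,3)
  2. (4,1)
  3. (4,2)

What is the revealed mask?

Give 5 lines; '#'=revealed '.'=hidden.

Click 1 (2,3) count=4: revealed 1 new [(2,3)] -> total=1
Click 2 (4,1) count=1: revealed 1 new [(4,1)] -> total=2
Click 3 (4,2) count=0: revealed 5 new [(3,1) (3,2) (3,3) (4,2) (4,3)] -> total=7

Answer: .....
.....
...#.
.###.
.###.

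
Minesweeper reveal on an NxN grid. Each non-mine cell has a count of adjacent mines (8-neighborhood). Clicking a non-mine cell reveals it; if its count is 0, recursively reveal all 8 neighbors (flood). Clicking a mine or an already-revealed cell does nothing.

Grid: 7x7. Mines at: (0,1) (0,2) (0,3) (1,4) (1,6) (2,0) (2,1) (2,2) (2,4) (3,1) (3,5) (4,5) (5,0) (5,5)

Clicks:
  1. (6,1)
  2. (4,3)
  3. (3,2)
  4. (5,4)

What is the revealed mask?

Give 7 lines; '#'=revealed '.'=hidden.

Click 1 (6,1) count=1: revealed 1 new [(6,1)] -> total=1
Click 2 (4,3) count=0: revealed 14 new [(3,2) (3,3) (3,4) (4,1) (4,2) (4,3) (4,4) (5,1) (5,2) (5,3) (5,4) (6,2) (6,3) (6,4)] -> total=15
Click 3 (3,2) count=3: revealed 0 new [(none)] -> total=15
Click 4 (5,4) count=2: revealed 0 new [(none)] -> total=15

Answer: .......
.......
.......
..###..
.####..
.####..
.####..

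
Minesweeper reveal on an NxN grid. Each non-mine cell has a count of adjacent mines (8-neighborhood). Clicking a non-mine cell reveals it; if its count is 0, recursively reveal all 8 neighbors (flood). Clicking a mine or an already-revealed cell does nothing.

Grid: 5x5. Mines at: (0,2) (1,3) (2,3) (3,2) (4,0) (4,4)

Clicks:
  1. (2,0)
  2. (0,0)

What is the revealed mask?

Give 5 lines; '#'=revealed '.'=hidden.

Answer: ##...
##...
##...
##...
.....

Derivation:
Click 1 (2,0) count=0: revealed 8 new [(0,0) (0,1) (1,0) (1,1) (2,0) (2,1) (3,0) (3,1)] -> total=8
Click 2 (0,0) count=0: revealed 0 new [(none)] -> total=8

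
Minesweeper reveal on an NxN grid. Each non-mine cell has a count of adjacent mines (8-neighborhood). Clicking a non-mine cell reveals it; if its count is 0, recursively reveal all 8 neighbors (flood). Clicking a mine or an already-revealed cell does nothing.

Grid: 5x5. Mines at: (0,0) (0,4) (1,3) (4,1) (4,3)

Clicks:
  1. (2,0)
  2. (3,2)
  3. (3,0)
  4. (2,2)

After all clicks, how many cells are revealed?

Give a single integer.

Click 1 (2,0) count=0: revealed 9 new [(1,0) (1,1) (1,2) (2,0) (2,1) (2,2) (3,0) (3,1) (3,2)] -> total=9
Click 2 (3,2) count=2: revealed 0 new [(none)] -> total=9
Click 3 (3,0) count=1: revealed 0 new [(none)] -> total=9
Click 4 (2,2) count=1: revealed 0 new [(none)] -> total=9

Answer: 9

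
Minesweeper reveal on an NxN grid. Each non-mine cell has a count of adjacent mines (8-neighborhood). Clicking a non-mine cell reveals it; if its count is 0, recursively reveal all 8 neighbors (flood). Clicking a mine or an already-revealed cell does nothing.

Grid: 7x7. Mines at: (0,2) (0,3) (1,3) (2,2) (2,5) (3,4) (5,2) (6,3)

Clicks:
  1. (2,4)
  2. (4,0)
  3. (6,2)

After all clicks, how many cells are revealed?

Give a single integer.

Click 1 (2,4) count=3: revealed 1 new [(2,4)] -> total=1
Click 2 (4,0) count=0: revealed 14 new [(0,0) (0,1) (1,0) (1,1) (2,0) (2,1) (3,0) (3,1) (4,0) (4,1) (5,0) (5,1) (6,0) (6,1)] -> total=15
Click 3 (6,2) count=2: revealed 1 new [(6,2)] -> total=16

Answer: 16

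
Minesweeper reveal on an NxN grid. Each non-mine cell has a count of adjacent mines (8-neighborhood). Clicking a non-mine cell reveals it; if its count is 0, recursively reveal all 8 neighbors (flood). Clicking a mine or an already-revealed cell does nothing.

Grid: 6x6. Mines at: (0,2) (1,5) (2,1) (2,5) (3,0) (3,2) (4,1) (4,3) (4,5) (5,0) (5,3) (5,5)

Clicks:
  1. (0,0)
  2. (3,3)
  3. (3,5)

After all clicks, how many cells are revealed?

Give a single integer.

Click 1 (0,0) count=0: revealed 4 new [(0,0) (0,1) (1,0) (1,1)] -> total=4
Click 2 (3,3) count=2: revealed 1 new [(3,3)] -> total=5
Click 3 (3,5) count=2: revealed 1 new [(3,5)] -> total=6

Answer: 6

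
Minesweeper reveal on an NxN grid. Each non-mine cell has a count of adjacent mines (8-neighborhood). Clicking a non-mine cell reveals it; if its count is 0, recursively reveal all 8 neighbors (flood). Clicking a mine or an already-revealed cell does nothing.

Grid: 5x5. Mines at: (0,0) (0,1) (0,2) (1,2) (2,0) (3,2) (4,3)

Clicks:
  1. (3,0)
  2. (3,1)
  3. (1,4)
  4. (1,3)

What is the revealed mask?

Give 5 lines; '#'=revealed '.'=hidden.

Click 1 (3,0) count=1: revealed 1 new [(3,0)] -> total=1
Click 2 (3,1) count=2: revealed 1 new [(3,1)] -> total=2
Click 3 (1,4) count=0: revealed 8 new [(0,3) (0,4) (1,3) (1,4) (2,3) (2,4) (3,3) (3,4)] -> total=10
Click 4 (1,3) count=2: revealed 0 new [(none)] -> total=10

Answer: ...##
...##
...##
##.##
.....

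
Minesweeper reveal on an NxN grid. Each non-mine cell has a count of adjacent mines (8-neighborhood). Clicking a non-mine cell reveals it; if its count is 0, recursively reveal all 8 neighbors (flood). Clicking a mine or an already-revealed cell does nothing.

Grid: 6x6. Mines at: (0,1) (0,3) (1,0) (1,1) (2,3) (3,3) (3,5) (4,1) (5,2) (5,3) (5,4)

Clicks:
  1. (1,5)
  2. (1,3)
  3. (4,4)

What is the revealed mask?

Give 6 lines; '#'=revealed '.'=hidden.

Click 1 (1,5) count=0: revealed 6 new [(0,4) (0,5) (1,4) (1,5) (2,4) (2,5)] -> total=6
Click 2 (1,3) count=2: revealed 1 new [(1,3)] -> total=7
Click 3 (4,4) count=4: revealed 1 new [(4,4)] -> total=8

Answer: ....##
...###
....##
......
....#.
......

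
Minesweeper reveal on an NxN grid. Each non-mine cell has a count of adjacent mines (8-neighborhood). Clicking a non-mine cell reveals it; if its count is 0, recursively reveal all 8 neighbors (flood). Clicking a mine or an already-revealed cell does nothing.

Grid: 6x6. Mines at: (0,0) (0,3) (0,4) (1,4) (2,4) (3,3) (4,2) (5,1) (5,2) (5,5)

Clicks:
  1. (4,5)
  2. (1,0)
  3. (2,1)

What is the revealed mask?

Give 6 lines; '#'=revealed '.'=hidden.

Click 1 (4,5) count=1: revealed 1 new [(4,5)] -> total=1
Click 2 (1,0) count=1: revealed 1 new [(1,0)] -> total=2
Click 3 (2,1) count=0: revealed 10 new [(1,1) (1,2) (2,0) (2,1) (2,2) (3,0) (3,1) (3,2) (4,0) (4,1)] -> total=12

Answer: ......
###...
###...
###...
##...#
......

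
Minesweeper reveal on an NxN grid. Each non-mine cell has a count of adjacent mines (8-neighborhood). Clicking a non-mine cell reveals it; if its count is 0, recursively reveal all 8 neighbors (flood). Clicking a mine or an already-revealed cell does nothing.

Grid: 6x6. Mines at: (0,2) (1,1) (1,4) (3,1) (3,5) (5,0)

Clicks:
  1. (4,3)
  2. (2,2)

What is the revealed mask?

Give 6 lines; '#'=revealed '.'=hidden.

Answer: ......
......
..###.
..###.
.#####
.#####

Derivation:
Click 1 (4,3) count=0: revealed 16 new [(2,2) (2,3) (2,4) (3,2) (3,3) (3,4) (4,1) (4,2) (4,3) (4,4) (4,5) (5,1) (5,2) (5,3) (5,4) (5,5)] -> total=16
Click 2 (2,2) count=2: revealed 0 new [(none)] -> total=16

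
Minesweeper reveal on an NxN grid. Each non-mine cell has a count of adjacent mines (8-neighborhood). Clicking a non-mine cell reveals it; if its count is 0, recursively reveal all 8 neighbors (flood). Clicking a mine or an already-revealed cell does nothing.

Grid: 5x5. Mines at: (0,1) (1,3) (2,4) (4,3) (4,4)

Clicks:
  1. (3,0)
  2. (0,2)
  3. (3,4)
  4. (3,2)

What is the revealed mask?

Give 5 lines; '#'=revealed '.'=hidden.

Answer: ..#..
###..
###..
###.#
###..

Derivation:
Click 1 (3,0) count=0: revealed 12 new [(1,0) (1,1) (1,2) (2,0) (2,1) (2,2) (3,0) (3,1) (3,2) (4,0) (4,1) (4,2)] -> total=12
Click 2 (0,2) count=2: revealed 1 new [(0,2)] -> total=13
Click 3 (3,4) count=3: revealed 1 new [(3,4)] -> total=14
Click 4 (3,2) count=1: revealed 0 new [(none)] -> total=14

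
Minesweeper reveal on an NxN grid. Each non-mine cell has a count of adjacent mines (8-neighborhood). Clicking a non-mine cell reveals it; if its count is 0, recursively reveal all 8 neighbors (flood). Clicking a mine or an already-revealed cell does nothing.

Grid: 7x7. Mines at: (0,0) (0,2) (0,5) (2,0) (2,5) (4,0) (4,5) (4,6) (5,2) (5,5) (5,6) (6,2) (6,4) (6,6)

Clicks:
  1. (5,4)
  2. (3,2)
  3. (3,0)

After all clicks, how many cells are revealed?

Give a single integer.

Answer: 18

Derivation:
Click 1 (5,4) count=3: revealed 1 new [(5,4)] -> total=1
Click 2 (3,2) count=0: revealed 16 new [(1,1) (1,2) (1,3) (1,4) (2,1) (2,2) (2,3) (2,4) (3,1) (3,2) (3,3) (3,4) (4,1) (4,2) (4,3) (4,4)] -> total=17
Click 3 (3,0) count=2: revealed 1 new [(3,0)] -> total=18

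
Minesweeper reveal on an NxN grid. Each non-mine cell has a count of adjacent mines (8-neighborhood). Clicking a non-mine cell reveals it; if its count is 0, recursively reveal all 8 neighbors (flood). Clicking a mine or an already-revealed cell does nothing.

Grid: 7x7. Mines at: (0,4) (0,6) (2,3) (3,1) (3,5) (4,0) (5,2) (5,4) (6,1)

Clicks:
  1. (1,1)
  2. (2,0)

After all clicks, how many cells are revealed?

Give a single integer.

Answer: 11

Derivation:
Click 1 (1,1) count=0: revealed 11 new [(0,0) (0,1) (0,2) (0,3) (1,0) (1,1) (1,2) (1,3) (2,0) (2,1) (2,2)] -> total=11
Click 2 (2,0) count=1: revealed 0 new [(none)] -> total=11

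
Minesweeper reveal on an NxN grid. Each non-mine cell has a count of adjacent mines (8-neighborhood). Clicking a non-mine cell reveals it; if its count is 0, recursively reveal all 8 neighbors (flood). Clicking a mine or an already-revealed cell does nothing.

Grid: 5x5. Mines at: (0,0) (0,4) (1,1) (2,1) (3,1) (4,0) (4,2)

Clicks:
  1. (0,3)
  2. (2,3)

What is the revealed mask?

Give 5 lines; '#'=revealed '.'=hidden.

Click 1 (0,3) count=1: revealed 1 new [(0,3)] -> total=1
Click 2 (2,3) count=0: revealed 11 new [(1,2) (1,3) (1,4) (2,2) (2,3) (2,4) (3,2) (3,3) (3,4) (4,3) (4,4)] -> total=12

Answer: ...#.
..###
..###
..###
...##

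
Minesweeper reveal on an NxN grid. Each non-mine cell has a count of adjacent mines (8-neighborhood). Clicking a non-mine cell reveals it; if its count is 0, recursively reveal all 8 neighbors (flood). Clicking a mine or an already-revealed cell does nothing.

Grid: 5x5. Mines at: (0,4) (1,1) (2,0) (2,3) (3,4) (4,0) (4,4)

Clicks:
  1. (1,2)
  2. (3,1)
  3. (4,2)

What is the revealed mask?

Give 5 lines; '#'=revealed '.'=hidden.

Answer: .....
..#..
.....
.###.
.###.

Derivation:
Click 1 (1,2) count=2: revealed 1 new [(1,2)] -> total=1
Click 2 (3,1) count=2: revealed 1 new [(3,1)] -> total=2
Click 3 (4,2) count=0: revealed 5 new [(3,2) (3,3) (4,1) (4,2) (4,3)] -> total=7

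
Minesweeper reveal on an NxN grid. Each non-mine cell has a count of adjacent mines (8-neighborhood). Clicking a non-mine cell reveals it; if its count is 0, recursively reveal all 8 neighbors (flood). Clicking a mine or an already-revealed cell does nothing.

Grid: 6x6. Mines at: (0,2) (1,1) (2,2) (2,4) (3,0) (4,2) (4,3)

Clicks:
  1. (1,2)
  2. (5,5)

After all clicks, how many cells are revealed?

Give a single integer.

Answer: 7

Derivation:
Click 1 (1,2) count=3: revealed 1 new [(1,2)] -> total=1
Click 2 (5,5) count=0: revealed 6 new [(3,4) (3,5) (4,4) (4,5) (5,4) (5,5)] -> total=7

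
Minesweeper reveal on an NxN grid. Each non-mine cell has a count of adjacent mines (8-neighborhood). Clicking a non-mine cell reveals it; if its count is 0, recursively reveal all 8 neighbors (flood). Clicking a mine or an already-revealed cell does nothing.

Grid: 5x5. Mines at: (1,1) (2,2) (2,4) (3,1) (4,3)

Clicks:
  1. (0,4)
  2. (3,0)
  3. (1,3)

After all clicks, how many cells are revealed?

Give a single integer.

Answer: 7

Derivation:
Click 1 (0,4) count=0: revealed 6 new [(0,2) (0,3) (0,4) (1,2) (1,3) (1,4)] -> total=6
Click 2 (3,0) count=1: revealed 1 new [(3,0)] -> total=7
Click 3 (1,3) count=2: revealed 0 new [(none)] -> total=7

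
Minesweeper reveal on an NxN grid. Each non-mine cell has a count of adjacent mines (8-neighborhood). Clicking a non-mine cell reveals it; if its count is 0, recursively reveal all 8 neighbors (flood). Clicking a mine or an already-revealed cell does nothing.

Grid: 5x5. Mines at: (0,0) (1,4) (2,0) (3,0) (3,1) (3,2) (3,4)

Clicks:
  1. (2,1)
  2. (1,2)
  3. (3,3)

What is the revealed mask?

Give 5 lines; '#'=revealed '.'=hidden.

Click 1 (2,1) count=4: revealed 1 new [(2,1)] -> total=1
Click 2 (1,2) count=0: revealed 8 new [(0,1) (0,2) (0,3) (1,1) (1,2) (1,3) (2,2) (2,3)] -> total=9
Click 3 (3,3) count=2: revealed 1 new [(3,3)] -> total=10

Answer: .###.
.###.
.###.
...#.
.....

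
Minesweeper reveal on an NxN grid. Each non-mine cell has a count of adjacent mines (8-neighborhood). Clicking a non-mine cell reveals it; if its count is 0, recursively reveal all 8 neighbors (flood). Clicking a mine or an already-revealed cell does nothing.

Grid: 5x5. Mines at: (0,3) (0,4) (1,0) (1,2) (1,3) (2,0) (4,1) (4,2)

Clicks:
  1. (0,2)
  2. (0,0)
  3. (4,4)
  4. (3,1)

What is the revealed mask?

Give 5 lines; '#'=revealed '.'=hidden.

Click 1 (0,2) count=3: revealed 1 new [(0,2)] -> total=1
Click 2 (0,0) count=1: revealed 1 new [(0,0)] -> total=2
Click 3 (4,4) count=0: revealed 6 new [(2,3) (2,4) (3,3) (3,4) (4,3) (4,4)] -> total=8
Click 4 (3,1) count=3: revealed 1 new [(3,1)] -> total=9

Answer: #.#..
.....
...##
.#.##
...##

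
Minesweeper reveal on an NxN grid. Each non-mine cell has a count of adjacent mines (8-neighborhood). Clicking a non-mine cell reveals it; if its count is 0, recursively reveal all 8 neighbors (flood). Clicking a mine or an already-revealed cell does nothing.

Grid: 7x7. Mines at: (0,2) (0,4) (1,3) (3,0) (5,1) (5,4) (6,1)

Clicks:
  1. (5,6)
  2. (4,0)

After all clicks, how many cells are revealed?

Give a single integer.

Click 1 (5,6) count=0: revealed 27 new [(0,5) (0,6) (1,4) (1,5) (1,6) (2,1) (2,2) (2,3) (2,4) (2,5) (2,6) (3,1) (3,2) (3,3) (3,4) (3,5) (3,6) (4,1) (4,2) (4,3) (4,4) (4,5) (4,6) (5,5) (5,6) (6,5) (6,6)] -> total=27
Click 2 (4,0) count=2: revealed 1 new [(4,0)] -> total=28

Answer: 28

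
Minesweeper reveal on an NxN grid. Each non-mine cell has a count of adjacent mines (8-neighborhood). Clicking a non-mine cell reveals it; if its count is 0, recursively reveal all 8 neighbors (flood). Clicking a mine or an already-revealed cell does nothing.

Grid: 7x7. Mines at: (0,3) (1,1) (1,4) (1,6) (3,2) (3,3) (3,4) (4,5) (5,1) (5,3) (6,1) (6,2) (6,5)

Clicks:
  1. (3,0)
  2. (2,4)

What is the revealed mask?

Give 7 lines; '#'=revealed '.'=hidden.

Answer: .......
.......
##..#..
##.....
##.....
.......
.......

Derivation:
Click 1 (3,0) count=0: revealed 6 new [(2,0) (2,1) (3,0) (3,1) (4,0) (4,1)] -> total=6
Click 2 (2,4) count=3: revealed 1 new [(2,4)] -> total=7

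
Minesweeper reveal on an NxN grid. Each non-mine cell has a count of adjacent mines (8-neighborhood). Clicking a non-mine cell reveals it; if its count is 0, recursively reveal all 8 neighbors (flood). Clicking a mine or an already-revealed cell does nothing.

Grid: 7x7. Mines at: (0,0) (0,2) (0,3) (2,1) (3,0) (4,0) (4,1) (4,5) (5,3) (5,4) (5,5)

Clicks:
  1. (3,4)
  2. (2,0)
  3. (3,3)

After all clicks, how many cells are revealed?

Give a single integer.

Answer: 22

Derivation:
Click 1 (3,4) count=1: revealed 1 new [(3,4)] -> total=1
Click 2 (2,0) count=2: revealed 1 new [(2,0)] -> total=2
Click 3 (3,3) count=0: revealed 20 new [(0,4) (0,5) (0,6) (1,2) (1,3) (1,4) (1,5) (1,6) (2,2) (2,3) (2,4) (2,5) (2,6) (3,2) (3,3) (3,5) (3,6) (4,2) (4,3) (4,4)] -> total=22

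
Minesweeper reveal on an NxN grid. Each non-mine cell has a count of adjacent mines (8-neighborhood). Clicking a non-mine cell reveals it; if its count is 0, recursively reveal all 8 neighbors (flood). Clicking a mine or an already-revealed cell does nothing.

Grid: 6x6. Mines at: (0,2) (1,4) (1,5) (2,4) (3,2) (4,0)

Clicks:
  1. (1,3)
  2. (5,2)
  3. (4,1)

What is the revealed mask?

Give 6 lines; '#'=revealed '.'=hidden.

Click 1 (1,3) count=3: revealed 1 new [(1,3)] -> total=1
Click 2 (5,2) count=0: revealed 13 new [(3,3) (3,4) (3,5) (4,1) (4,2) (4,3) (4,4) (4,5) (5,1) (5,2) (5,3) (5,4) (5,5)] -> total=14
Click 3 (4,1) count=2: revealed 0 new [(none)] -> total=14

Answer: ......
...#..
......
...###
.#####
.#####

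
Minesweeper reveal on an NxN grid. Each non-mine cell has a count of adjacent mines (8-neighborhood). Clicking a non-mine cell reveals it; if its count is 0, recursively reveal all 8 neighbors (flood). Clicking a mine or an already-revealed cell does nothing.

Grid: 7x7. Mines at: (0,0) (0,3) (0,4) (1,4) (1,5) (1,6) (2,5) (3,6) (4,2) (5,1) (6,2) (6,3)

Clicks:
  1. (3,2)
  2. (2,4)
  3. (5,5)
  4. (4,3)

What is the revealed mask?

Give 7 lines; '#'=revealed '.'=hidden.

Click 1 (3,2) count=1: revealed 1 new [(3,2)] -> total=1
Click 2 (2,4) count=3: revealed 1 new [(2,4)] -> total=2
Click 3 (5,5) count=0: revealed 14 new [(3,3) (3,4) (3,5) (4,3) (4,4) (4,5) (4,6) (5,3) (5,4) (5,5) (5,6) (6,4) (6,5) (6,6)] -> total=16
Click 4 (4,3) count=1: revealed 0 new [(none)] -> total=16

Answer: .......
.......
....#..
..####.
...####
...####
....###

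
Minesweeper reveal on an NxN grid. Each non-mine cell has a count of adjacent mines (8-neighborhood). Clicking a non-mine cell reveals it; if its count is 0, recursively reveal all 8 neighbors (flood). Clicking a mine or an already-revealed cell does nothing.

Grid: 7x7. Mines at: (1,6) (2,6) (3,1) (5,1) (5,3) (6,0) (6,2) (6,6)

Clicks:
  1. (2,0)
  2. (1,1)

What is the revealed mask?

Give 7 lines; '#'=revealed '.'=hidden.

Click 1 (2,0) count=1: revealed 1 new [(2,0)] -> total=1
Click 2 (1,1) count=0: revealed 30 new [(0,0) (0,1) (0,2) (0,3) (0,4) (0,5) (1,0) (1,1) (1,2) (1,3) (1,4) (1,5) (2,1) (2,2) (2,3) (2,4) (2,5) (3,2) (3,3) (3,4) (3,5) (3,6) (4,2) (4,3) (4,4) (4,5) (4,6) (5,4) (5,5) (5,6)] -> total=31

Answer: ######.
######.
######.
..#####
..#####
....###
.......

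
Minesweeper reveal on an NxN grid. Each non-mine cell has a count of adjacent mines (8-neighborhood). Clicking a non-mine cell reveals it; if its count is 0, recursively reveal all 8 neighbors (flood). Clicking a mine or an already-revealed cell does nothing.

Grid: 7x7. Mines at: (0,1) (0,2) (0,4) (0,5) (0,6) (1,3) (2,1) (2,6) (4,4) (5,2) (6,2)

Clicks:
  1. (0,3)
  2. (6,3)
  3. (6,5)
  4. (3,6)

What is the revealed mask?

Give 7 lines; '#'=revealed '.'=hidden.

Answer: ...#...
.......
.......
.....##
.....##
...####
...####

Derivation:
Click 1 (0,3) count=3: revealed 1 new [(0,3)] -> total=1
Click 2 (6,3) count=2: revealed 1 new [(6,3)] -> total=2
Click 3 (6,5) count=0: revealed 11 new [(3,5) (3,6) (4,5) (4,6) (5,3) (5,4) (5,5) (5,6) (6,4) (6,5) (6,6)] -> total=13
Click 4 (3,6) count=1: revealed 0 new [(none)] -> total=13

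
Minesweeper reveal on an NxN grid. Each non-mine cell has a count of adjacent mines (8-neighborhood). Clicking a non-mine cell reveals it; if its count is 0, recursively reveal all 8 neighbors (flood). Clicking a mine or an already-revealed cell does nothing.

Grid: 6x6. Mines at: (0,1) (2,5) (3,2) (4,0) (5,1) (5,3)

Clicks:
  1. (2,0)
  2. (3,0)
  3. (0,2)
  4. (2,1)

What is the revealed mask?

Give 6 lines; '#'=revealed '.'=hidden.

Answer: ..#...
##....
##....
##....
......
......

Derivation:
Click 1 (2,0) count=0: revealed 6 new [(1,0) (1,1) (2,0) (2,1) (3,0) (3,1)] -> total=6
Click 2 (3,0) count=1: revealed 0 new [(none)] -> total=6
Click 3 (0,2) count=1: revealed 1 new [(0,2)] -> total=7
Click 4 (2,1) count=1: revealed 0 new [(none)] -> total=7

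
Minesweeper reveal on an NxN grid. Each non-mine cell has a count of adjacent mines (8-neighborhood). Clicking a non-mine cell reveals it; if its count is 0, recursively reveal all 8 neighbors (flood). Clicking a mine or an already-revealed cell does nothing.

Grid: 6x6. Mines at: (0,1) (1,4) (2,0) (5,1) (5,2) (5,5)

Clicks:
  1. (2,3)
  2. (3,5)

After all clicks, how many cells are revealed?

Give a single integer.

Click 1 (2,3) count=1: revealed 1 new [(2,3)] -> total=1
Click 2 (3,5) count=0: revealed 17 new [(1,1) (1,2) (1,3) (2,1) (2,2) (2,4) (2,5) (3,1) (3,2) (3,3) (3,4) (3,5) (4,1) (4,2) (4,3) (4,4) (4,5)] -> total=18

Answer: 18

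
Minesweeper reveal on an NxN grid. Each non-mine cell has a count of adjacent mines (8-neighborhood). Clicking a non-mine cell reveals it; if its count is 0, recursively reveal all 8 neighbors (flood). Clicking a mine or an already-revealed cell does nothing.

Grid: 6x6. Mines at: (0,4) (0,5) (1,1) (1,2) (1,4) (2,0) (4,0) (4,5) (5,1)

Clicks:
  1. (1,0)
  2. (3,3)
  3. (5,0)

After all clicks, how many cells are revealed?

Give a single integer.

Answer: 17

Derivation:
Click 1 (1,0) count=2: revealed 1 new [(1,0)] -> total=1
Click 2 (3,3) count=0: revealed 15 new [(2,1) (2,2) (2,3) (2,4) (3,1) (3,2) (3,3) (3,4) (4,1) (4,2) (4,3) (4,4) (5,2) (5,3) (5,4)] -> total=16
Click 3 (5,0) count=2: revealed 1 new [(5,0)] -> total=17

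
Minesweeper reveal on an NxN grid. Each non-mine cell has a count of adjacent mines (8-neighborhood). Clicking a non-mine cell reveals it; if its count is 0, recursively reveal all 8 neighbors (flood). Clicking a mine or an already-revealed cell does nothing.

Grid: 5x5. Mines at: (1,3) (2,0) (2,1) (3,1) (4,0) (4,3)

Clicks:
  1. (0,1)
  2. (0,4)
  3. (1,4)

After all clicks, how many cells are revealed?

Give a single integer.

Click 1 (0,1) count=0: revealed 6 new [(0,0) (0,1) (0,2) (1,0) (1,1) (1,2)] -> total=6
Click 2 (0,4) count=1: revealed 1 new [(0,4)] -> total=7
Click 3 (1,4) count=1: revealed 1 new [(1,4)] -> total=8

Answer: 8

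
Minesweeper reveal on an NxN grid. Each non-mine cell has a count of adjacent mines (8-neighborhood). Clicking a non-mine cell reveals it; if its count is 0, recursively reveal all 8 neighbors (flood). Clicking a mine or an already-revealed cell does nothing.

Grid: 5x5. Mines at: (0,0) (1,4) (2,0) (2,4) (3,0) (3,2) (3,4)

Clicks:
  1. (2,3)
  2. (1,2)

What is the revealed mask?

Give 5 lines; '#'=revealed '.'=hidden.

Click 1 (2,3) count=4: revealed 1 new [(2,3)] -> total=1
Click 2 (1,2) count=0: revealed 8 new [(0,1) (0,2) (0,3) (1,1) (1,2) (1,3) (2,1) (2,2)] -> total=9

Answer: .###.
.###.
.###.
.....
.....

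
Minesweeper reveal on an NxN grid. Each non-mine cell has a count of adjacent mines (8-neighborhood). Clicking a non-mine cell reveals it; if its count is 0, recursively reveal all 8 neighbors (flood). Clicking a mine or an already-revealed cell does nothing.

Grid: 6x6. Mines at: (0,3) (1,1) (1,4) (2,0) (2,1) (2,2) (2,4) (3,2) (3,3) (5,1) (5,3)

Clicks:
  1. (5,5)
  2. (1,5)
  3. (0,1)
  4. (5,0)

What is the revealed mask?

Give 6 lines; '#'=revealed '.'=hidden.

Click 1 (5,5) count=0: revealed 6 new [(3,4) (3,5) (4,4) (4,5) (5,4) (5,5)] -> total=6
Click 2 (1,5) count=2: revealed 1 new [(1,5)] -> total=7
Click 3 (0,1) count=1: revealed 1 new [(0,1)] -> total=8
Click 4 (5,0) count=1: revealed 1 new [(5,0)] -> total=9

Answer: .#....
.....#
......
....##
....##
#...##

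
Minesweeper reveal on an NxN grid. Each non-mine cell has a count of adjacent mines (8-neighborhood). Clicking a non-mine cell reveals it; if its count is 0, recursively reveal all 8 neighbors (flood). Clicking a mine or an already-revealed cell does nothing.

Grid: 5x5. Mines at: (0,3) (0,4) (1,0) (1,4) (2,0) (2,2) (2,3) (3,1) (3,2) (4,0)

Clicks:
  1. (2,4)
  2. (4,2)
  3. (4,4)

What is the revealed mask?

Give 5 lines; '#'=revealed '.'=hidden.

Answer: .....
.....
....#
...##
..###

Derivation:
Click 1 (2,4) count=2: revealed 1 new [(2,4)] -> total=1
Click 2 (4,2) count=2: revealed 1 new [(4,2)] -> total=2
Click 3 (4,4) count=0: revealed 4 new [(3,3) (3,4) (4,3) (4,4)] -> total=6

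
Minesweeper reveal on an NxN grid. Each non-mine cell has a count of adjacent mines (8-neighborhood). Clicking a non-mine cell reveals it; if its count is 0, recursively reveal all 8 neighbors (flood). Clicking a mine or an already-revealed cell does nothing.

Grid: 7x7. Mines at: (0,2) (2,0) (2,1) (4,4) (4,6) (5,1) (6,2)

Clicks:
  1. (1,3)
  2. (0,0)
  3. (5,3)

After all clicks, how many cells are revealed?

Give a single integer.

Click 1 (1,3) count=1: revealed 1 new [(1,3)] -> total=1
Click 2 (0,0) count=0: revealed 4 new [(0,0) (0,1) (1,0) (1,1)] -> total=5
Click 3 (5,3) count=2: revealed 1 new [(5,3)] -> total=6

Answer: 6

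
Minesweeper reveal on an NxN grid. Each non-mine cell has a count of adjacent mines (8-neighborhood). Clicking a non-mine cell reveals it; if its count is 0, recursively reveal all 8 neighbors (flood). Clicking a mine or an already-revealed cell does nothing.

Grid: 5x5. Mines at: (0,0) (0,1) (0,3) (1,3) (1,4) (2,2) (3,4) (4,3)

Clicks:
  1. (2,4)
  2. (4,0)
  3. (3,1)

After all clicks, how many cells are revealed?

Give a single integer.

Click 1 (2,4) count=3: revealed 1 new [(2,4)] -> total=1
Click 2 (4,0) count=0: revealed 10 new [(1,0) (1,1) (2,0) (2,1) (3,0) (3,1) (3,2) (4,0) (4,1) (4,2)] -> total=11
Click 3 (3,1) count=1: revealed 0 new [(none)] -> total=11

Answer: 11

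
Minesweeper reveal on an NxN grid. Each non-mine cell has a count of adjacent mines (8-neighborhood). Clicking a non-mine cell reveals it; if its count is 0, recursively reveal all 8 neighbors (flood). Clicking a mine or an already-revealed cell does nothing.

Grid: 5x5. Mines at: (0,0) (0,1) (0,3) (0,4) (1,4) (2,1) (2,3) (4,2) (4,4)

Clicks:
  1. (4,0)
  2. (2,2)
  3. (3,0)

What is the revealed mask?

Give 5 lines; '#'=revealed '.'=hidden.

Click 1 (4,0) count=0: revealed 4 new [(3,0) (3,1) (4,0) (4,1)] -> total=4
Click 2 (2,2) count=2: revealed 1 new [(2,2)] -> total=5
Click 3 (3,0) count=1: revealed 0 new [(none)] -> total=5

Answer: .....
.....
..#..
##...
##...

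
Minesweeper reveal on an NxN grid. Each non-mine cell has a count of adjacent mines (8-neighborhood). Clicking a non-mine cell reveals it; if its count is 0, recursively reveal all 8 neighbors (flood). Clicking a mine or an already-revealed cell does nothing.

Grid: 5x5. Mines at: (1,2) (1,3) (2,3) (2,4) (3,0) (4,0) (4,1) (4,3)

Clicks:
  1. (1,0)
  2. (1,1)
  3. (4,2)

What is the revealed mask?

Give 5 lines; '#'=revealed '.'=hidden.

Answer: ##...
##...
##...
.....
..#..

Derivation:
Click 1 (1,0) count=0: revealed 6 new [(0,0) (0,1) (1,0) (1,1) (2,0) (2,1)] -> total=6
Click 2 (1,1) count=1: revealed 0 new [(none)] -> total=6
Click 3 (4,2) count=2: revealed 1 new [(4,2)] -> total=7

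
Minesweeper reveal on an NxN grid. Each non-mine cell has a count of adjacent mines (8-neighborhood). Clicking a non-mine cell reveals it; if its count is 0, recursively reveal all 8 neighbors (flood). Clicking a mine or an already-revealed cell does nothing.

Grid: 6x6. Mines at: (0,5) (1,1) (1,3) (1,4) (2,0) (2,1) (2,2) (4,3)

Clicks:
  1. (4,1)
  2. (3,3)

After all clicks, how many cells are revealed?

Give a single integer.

Click 1 (4,1) count=0: revealed 9 new [(3,0) (3,1) (3,2) (4,0) (4,1) (4,2) (5,0) (5,1) (5,2)] -> total=9
Click 2 (3,3) count=2: revealed 1 new [(3,3)] -> total=10

Answer: 10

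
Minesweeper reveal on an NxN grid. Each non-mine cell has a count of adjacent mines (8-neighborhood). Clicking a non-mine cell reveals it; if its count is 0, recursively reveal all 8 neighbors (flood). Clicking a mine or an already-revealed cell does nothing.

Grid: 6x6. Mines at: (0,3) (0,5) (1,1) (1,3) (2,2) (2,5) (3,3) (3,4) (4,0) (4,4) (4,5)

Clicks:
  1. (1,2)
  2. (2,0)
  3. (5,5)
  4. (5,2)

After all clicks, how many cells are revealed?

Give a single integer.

Click 1 (1,2) count=4: revealed 1 new [(1,2)] -> total=1
Click 2 (2,0) count=1: revealed 1 new [(2,0)] -> total=2
Click 3 (5,5) count=2: revealed 1 new [(5,5)] -> total=3
Click 4 (5,2) count=0: revealed 6 new [(4,1) (4,2) (4,3) (5,1) (5,2) (5,3)] -> total=9

Answer: 9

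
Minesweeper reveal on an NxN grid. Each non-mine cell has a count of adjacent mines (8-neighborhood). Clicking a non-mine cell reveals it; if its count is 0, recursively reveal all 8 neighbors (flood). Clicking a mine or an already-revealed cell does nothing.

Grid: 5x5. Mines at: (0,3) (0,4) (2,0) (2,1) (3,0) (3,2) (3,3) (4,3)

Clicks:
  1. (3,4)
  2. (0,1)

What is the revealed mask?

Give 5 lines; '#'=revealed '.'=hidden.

Click 1 (3,4) count=2: revealed 1 new [(3,4)] -> total=1
Click 2 (0,1) count=0: revealed 6 new [(0,0) (0,1) (0,2) (1,0) (1,1) (1,2)] -> total=7

Answer: ###..
###..
.....
....#
.....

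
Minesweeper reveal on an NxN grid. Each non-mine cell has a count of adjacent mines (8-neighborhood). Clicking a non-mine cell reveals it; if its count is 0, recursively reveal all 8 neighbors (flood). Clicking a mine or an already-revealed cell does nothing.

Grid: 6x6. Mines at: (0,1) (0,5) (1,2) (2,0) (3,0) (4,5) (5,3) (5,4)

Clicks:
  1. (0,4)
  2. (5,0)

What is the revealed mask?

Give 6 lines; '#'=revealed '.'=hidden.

Click 1 (0,4) count=1: revealed 1 new [(0,4)] -> total=1
Click 2 (5,0) count=0: revealed 6 new [(4,0) (4,1) (4,2) (5,0) (5,1) (5,2)] -> total=7

Answer: ....#.
......
......
......
###...
###...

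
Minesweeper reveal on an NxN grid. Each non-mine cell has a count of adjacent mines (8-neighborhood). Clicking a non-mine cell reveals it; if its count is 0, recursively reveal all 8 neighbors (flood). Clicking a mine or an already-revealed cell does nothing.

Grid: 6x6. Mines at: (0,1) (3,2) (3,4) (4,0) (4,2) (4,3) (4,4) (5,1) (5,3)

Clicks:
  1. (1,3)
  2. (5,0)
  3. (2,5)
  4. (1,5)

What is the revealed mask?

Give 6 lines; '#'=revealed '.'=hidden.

Click 1 (1,3) count=0: revealed 12 new [(0,2) (0,3) (0,4) (0,5) (1,2) (1,3) (1,4) (1,5) (2,2) (2,3) (2,4) (2,5)] -> total=12
Click 2 (5,0) count=2: revealed 1 new [(5,0)] -> total=13
Click 3 (2,5) count=1: revealed 0 new [(none)] -> total=13
Click 4 (1,5) count=0: revealed 0 new [(none)] -> total=13

Answer: ..####
..####
..####
......
......
#.....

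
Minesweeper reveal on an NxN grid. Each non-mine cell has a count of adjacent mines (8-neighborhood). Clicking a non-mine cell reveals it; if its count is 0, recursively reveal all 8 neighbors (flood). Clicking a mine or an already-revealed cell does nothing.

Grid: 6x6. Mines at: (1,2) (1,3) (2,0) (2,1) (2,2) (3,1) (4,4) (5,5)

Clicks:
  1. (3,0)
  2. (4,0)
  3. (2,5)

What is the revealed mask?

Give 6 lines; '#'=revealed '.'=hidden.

Click 1 (3,0) count=3: revealed 1 new [(3,0)] -> total=1
Click 2 (4,0) count=1: revealed 1 new [(4,0)] -> total=2
Click 3 (2,5) count=0: revealed 8 new [(0,4) (0,5) (1,4) (1,5) (2,4) (2,5) (3,4) (3,5)] -> total=10

Answer: ....##
....##
....##
#...##
#.....
......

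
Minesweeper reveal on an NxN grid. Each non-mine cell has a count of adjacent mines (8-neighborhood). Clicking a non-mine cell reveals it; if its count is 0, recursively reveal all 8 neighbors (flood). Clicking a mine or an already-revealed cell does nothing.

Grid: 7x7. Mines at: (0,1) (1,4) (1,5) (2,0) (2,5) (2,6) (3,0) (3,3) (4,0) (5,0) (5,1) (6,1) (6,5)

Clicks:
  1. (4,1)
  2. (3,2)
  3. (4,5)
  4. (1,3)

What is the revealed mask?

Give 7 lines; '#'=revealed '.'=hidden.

Answer: .......
...#...
.......
..#.###
.#..###
....###
.......

Derivation:
Click 1 (4,1) count=4: revealed 1 new [(4,1)] -> total=1
Click 2 (3,2) count=1: revealed 1 new [(3,2)] -> total=2
Click 3 (4,5) count=0: revealed 9 new [(3,4) (3,5) (3,6) (4,4) (4,5) (4,6) (5,4) (5,5) (5,6)] -> total=11
Click 4 (1,3) count=1: revealed 1 new [(1,3)] -> total=12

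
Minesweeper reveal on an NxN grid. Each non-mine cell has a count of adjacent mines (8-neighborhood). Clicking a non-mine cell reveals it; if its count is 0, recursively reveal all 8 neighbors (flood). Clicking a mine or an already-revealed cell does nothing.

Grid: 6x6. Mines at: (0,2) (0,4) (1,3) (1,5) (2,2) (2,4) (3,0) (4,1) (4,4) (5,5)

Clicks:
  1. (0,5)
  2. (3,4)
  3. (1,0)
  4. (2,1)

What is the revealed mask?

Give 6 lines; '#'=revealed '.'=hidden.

Click 1 (0,5) count=2: revealed 1 new [(0,5)] -> total=1
Click 2 (3,4) count=2: revealed 1 new [(3,4)] -> total=2
Click 3 (1,0) count=0: revealed 6 new [(0,0) (0,1) (1,0) (1,1) (2,0) (2,1)] -> total=8
Click 4 (2,1) count=2: revealed 0 new [(none)] -> total=8

Answer: ##...#
##....
##....
....#.
......
......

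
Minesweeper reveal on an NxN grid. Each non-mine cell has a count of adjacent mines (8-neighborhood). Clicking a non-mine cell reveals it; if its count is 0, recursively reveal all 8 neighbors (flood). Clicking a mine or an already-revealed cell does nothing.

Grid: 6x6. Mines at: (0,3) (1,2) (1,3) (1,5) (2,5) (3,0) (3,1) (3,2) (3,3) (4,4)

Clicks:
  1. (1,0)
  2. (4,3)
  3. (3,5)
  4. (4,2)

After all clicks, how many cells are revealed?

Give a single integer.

Click 1 (1,0) count=0: revealed 6 new [(0,0) (0,1) (1,0) (1,1) (2,0) (2,1)] -> total=6
Click 2 (4,3) count=3: revealed 1 new [(4,3)] -> total=7
Click 3 (3,5) count=2: revealed 1 new [(3,5)] -> total=8
Click 4 (4,2) count=3: revealed 1 new [(4,2)] -> total=9

Answer: 9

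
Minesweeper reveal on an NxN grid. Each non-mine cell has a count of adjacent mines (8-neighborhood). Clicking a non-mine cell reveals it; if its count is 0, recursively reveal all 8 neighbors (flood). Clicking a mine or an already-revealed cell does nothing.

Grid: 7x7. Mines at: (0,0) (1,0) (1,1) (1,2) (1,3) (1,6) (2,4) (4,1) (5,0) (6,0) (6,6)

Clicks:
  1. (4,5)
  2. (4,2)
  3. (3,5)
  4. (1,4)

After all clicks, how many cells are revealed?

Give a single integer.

Click 1 (4,5) count=0: revealed 23 new [(2,5) (2,6) (3,2) (3,3) (3,4) (3,5) (3,6) (4,2) (4,3) (4,4) (4,5) (4,6) (5,1) (5,2) (5,3) (5,4) (5,5) (5,6) (6,1) (6,2) (6,3) (6,4) (6,5)] -> total=23
Click 2 (4,2) count=1: revealed 0 new [(none)] -> total=23
Click 3 (3,5) count=1: revealed 0 new [(none)] -> total=23
Click 4 (1,4) count=2: revealed 1 new [(1,4)] -> total=24

Answer: 24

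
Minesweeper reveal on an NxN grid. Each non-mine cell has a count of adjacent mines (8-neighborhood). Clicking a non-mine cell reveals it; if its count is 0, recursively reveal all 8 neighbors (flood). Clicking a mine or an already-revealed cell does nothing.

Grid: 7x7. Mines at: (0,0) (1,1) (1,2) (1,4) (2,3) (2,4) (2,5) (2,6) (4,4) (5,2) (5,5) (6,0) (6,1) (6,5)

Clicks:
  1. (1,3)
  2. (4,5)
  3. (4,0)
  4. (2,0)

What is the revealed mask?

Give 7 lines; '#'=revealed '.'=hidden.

Answer: .......
...#...
###....
###....
###..#.
##.....
.......

Derivation:
Click 1 (1,3) count=4: revealed 1 new [(1,3)] -> total=1
Click 2 (4,5) count=2: revealed 1 new [(4,5)] -> total=2
Click 3 (4,0) count=0: revealed 11 new [(2,0) (2,1) (2,2) (3,0) (3,1) (3,2) (4,0) (4,1) (4,2) (5,0) (5,1)] -> total=13
Click 4 (2,0) count=1: revealed 0 new [(none)] -> total=13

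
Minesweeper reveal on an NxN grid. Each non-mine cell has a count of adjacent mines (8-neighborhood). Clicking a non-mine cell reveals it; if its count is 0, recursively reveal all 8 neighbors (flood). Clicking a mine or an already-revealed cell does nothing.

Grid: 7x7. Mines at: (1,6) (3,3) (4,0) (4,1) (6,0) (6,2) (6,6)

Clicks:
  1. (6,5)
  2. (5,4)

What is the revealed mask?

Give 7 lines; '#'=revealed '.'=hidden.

Answer: .......
.......
....###
....###
...####
...####
...###.

Derivation:
Click 1 (6,5) count=1: revealed 1 new [(6,5)] -> total=1
Click 2 (5,4) count=0: revealed 16 new [(2,4) (2,5) (2,6) (3,4) (3,5) (3,6) (4,3) (4,4) (4,5) (4,6) (5,3) (5,4) (5,5) (5,6) (6,3) (6,4)] -> total=17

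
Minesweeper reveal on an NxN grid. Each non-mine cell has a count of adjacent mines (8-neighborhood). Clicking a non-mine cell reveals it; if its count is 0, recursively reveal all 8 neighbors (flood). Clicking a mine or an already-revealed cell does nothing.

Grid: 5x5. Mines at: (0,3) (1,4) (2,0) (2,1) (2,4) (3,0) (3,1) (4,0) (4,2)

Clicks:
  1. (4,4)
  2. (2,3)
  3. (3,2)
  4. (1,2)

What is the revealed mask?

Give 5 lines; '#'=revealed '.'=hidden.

Answer: .....
..#..
...#.
..###
...##

Derivation:
Click 1 (4,4) count=0: revealed 4 new [(3,3) (3,4) (4,3) (4,4)] -> total=4
Click 2 (2,3) count=2: revealed 1 new [(2,3)] -> total=5
Click 3 (3,2) count=3: revealed 1 new [(3,2)] -> total=6
Click 4 (1,2) count=2: revealed 1 new [(1,2)] -> total=7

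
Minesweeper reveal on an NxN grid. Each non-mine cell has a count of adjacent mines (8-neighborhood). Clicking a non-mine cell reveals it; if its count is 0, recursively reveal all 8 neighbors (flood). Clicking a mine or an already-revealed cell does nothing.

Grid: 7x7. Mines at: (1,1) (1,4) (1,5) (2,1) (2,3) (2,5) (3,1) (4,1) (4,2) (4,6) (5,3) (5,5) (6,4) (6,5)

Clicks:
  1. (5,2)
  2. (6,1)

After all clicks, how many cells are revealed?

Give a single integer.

Answer: 6

Derivation:
Click 1 (5,2) count=3: revealed 1 new [(5,2)] -> total=1
Click 2 (6,1) count=0: revealed 5 new [(5,0) (5,1) (6,0) (6,1) (6,2)] -> total=6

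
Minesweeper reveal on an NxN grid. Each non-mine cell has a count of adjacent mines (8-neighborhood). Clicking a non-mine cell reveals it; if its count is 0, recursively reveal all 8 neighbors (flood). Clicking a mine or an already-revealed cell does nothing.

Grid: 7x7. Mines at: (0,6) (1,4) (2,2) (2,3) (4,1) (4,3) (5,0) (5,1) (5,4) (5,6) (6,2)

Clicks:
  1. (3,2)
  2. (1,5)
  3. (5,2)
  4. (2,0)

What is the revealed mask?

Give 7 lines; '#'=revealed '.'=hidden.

Click 1 (3,2) count=4: revealed 1 new [(3,2)] -> total=1
Click 2 (1,5) count=2: revealed 1 new [(1,5)] -> total=2
Click 3 (5,2) count=4: revealed 1 new [(5,2)] -> total=3
Click 4 (2,0) count=0: revealed 12 new [(0,0) (0,1) (0,2) (0,3) (1,0) (1,1) (1,2) (1,3) (2,0) (2,1) (3,0) (3,1)] -> total=15

Answer: ####...
####.#.
##.....
###....
.......
..#....
.......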